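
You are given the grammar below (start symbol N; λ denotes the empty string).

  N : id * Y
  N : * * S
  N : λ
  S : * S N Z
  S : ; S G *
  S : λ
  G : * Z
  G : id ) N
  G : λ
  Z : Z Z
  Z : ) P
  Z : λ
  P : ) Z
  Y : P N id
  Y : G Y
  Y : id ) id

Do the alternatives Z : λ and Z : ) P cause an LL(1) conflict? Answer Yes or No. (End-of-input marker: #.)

Yes

FIRST(λ) = { λ } and FIRST() P) = { ) }.
The first alternative is nullable and FOLLOW(Z) = { #, ), *, id } shares ) with FIRST of the second — conflict.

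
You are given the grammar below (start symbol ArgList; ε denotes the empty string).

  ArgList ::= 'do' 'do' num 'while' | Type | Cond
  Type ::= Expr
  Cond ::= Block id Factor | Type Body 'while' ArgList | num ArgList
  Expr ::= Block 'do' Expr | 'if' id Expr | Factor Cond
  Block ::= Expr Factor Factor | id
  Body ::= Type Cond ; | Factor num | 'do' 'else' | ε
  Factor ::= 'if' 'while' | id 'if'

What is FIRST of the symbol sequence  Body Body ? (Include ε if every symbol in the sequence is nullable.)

Add FIRST(Body)\{ε} = { 'do', 'if', id }; Body is nullable, continue.
Add FIRST(Body)\{ε} = { 'do', 'if', id }; Body is nullable, continue.
Every symbol is nullable, so include ε.

{ 'do', 'if', id, ε }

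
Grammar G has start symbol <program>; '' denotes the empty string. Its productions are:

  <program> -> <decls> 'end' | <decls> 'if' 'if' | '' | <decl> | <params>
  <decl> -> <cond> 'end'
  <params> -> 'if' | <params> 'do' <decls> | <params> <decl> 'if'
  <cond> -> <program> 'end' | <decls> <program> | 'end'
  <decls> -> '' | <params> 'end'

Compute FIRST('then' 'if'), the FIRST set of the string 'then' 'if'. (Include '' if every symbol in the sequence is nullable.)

'then' is a terminal; add {'then'} and stop.

{ 'then' }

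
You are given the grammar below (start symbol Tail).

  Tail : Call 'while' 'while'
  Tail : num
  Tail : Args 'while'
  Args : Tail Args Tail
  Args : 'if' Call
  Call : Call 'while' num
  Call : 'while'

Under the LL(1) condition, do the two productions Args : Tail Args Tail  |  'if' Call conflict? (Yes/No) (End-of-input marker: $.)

Yes

FIRST(Tail Args Tail) = { 'if', 'while', num } and FIRST('if' Call) = { 'if' }.
Both contain 'if', so the two alternatives are not disjoint — LL(1) conflict.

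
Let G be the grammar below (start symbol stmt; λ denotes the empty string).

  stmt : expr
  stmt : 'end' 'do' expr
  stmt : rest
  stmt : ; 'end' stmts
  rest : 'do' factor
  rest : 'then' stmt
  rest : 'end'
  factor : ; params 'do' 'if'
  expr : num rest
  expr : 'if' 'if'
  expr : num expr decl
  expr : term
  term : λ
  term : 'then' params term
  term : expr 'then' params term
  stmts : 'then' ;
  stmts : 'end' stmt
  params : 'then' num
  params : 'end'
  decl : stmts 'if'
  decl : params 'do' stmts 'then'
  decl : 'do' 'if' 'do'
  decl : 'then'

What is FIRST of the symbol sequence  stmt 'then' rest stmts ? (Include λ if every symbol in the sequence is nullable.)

{ 'do', 'end', 'if', 'then', ;, num }

Add FIRST(stmt)\{λ} = { 'do', 'end', 'if', 'then', ;, num }; stmt is nullable, continue.
'then' is a terminal; add {'then'} and stop.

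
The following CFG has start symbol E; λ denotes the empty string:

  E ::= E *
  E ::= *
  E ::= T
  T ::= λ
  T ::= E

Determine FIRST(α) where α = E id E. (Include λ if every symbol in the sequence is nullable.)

Add FIRST(E)\{λ} = { * }; E is nullable, continue.
id is a terminal; add {id} and stop.

{ *, id }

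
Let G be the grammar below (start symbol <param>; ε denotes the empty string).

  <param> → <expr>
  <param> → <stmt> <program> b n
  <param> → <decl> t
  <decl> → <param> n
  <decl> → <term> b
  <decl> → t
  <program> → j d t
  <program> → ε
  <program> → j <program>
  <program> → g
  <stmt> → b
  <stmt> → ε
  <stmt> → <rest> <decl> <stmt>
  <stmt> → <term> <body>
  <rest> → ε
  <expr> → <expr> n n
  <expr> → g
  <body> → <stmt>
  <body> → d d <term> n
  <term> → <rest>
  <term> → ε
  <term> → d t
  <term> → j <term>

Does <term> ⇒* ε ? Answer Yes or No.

<term> has an ε-production, so <term> ⇒ ε.

Yes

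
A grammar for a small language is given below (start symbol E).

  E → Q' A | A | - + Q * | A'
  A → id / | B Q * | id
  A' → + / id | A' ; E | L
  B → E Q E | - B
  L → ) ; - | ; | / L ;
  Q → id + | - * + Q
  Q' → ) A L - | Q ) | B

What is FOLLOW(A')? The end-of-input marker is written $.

{ $, ), +, -, /, ;, id }

In E → A': A' is at the end, add FOLLOW(E) = { $, ), +, -, /, ;, id }.
In A' → A' ; E: add FIRST(; E) = { ; }.
Union: FOLLOW(A') = { $, ), +, -, /, ;, id }.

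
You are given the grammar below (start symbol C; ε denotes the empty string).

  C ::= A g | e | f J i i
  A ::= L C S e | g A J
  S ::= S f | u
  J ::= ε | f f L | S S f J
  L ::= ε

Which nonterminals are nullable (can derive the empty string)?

Directly nullable (have an ε-production): J, L.
No other nonterminal has a production whose RHS symbols are all nullable.

{ J, L }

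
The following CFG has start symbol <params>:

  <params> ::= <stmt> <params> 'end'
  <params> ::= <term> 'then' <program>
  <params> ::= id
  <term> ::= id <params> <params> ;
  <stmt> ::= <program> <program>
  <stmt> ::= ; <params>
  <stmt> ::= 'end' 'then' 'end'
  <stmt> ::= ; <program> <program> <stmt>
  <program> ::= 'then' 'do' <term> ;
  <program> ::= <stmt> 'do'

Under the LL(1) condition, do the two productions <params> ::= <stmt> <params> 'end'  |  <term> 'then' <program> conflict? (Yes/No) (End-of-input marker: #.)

No

FIRST(<stmt> <params> 'end') = { 'end', 'then', ; } and FIRST(<term> 'then' <program>) = { id }.
The FIRST sets are disjoint and neither alternative is nullable — no conflict.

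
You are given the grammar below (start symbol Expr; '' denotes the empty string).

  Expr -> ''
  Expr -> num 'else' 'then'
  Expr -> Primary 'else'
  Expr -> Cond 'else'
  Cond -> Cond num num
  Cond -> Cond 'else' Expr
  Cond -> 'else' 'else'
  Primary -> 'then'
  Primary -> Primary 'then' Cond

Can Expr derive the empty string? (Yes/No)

Yes

Expr has an ''-production, so Expr ⇒ ''.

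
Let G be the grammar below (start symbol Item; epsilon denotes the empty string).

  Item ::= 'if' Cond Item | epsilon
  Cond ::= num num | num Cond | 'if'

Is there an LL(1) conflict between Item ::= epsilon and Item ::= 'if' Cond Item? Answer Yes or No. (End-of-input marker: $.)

FIRST(epsilon) = { epsilon } and FIRST('if' Cond Item) = { 'if' }.
The first is nullable but FOLLOW(Item) = { $ } is disjoint from FIRST of the second.

No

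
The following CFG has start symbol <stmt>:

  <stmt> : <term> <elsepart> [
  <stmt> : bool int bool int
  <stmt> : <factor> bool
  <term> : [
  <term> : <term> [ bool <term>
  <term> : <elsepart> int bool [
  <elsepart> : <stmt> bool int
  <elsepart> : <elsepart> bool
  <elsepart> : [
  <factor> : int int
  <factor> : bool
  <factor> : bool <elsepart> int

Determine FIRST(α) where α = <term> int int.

{ [, bool, int }

Add FIRST(<term>) = { [, bool, int }; <term> is not nullable, stop.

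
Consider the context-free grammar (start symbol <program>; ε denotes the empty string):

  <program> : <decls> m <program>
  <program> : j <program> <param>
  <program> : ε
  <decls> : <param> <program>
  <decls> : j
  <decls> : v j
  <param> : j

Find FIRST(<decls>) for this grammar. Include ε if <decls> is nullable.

{ j, v }

From <decls> : <param> <program>: add FIRST(<param>) = { j }.
<decls> : j contributes {j}.
<decls> : v j contributes {v}.
Union: FIRST(<decls>) = { j, v }.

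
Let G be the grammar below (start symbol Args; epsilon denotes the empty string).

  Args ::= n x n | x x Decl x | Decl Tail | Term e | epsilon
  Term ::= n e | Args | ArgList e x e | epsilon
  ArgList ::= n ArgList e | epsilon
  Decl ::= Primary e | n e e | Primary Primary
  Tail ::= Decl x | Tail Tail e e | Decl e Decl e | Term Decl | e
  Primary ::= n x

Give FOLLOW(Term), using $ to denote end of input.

{ e, n }

In Args ::= Term e: add FIRST(e) = { e }.
In Tail ::= Term Decl: add FIRST(Decl) = { n }.
Union: FOLLOW(Term) = { e, n }.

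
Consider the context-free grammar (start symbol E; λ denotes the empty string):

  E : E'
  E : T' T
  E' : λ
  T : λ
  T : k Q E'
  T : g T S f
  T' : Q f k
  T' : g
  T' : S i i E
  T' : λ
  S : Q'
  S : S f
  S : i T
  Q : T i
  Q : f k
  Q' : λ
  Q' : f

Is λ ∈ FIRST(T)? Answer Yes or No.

Yes

T has an λ-production, so T ⇒ λ.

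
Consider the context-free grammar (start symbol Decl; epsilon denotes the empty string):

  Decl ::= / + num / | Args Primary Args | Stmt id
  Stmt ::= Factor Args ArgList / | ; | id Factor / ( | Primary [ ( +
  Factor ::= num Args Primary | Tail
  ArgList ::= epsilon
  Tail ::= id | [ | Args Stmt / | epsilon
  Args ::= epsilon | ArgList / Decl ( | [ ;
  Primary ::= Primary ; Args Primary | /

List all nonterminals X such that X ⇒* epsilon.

{ ArgList, Args, Factor, Tail }

Directly nullable (have an epsilon-production): ArgList, Tail, Args.
Factor ::= Tail with every symbol nullable, so Factor is nullable.
No other nonterminal has a production whose RHS symbols are all nullable.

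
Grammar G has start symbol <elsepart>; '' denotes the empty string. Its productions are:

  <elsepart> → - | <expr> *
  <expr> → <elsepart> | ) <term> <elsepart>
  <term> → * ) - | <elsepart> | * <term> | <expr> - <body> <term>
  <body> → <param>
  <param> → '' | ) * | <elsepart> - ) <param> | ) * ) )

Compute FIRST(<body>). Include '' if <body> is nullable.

{ ), -, '' }

From <body> → <param>: add FIRST(<param>) = { ), -, '' } (including '' since <param> is nullable).
Union: FIRST(<body>) = { ), -, '' }.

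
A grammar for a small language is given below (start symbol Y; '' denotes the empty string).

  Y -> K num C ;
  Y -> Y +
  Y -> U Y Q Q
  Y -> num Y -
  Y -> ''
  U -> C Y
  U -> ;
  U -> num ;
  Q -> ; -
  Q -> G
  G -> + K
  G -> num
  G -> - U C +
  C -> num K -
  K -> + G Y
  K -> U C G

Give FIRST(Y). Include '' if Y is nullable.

From Y -> K num C ;: add FIRST(K) = { +, ;, num }.
From Y -> Y +: Y nullable, take FIRST(Y) ∪ {+} = { +, ;, num }.
From Y -> U Y Q Q: add FIRST(U) = { ;, num }.
Y -> num Y - contributes {num}.
Y -> '' contributes ''.
Union: FIRST(Y) = { +, ;, num, '' }.

{ +, ;, num, '' }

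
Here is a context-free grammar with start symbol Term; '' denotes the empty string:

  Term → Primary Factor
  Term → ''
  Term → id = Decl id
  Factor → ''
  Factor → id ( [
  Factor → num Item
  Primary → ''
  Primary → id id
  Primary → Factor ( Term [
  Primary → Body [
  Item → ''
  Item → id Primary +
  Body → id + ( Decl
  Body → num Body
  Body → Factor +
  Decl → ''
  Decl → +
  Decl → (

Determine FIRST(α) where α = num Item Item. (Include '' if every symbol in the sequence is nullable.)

{ num }

num is a terminal; add {num} and stop.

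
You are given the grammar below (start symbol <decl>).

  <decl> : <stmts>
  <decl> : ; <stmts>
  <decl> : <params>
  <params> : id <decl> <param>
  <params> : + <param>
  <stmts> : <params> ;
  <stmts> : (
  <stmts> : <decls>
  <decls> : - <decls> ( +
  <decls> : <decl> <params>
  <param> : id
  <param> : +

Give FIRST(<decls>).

{ (, +, -, ;, id }

<decls> : - <decls> ( + contributes {-}.
From <decls> : <decl> <params>: add FIRST(<decl>) = { (, +, -, ;, id }.
Union: FIRST(<decls>) = { (, +, -, ;, id }.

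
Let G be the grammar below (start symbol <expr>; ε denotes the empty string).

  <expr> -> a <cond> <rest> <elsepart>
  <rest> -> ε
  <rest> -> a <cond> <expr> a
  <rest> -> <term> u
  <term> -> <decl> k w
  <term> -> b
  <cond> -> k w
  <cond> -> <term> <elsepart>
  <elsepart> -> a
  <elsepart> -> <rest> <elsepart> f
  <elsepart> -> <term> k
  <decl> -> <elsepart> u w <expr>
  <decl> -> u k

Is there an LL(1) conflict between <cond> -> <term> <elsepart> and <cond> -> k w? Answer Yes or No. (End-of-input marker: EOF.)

FIRST(<term> <elsepart>) = { a, b, u } and FIRST(k w) = { k }.
The FIRST sets are disjoint and neither alternative is nullable — no conflict.

No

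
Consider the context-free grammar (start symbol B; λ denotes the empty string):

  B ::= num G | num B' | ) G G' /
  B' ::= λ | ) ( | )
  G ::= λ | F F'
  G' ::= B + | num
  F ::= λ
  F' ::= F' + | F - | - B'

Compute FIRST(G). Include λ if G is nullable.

{ -, λ }

G ::= λ contributes λ.
From G ::= F F': F nullable, take FIRST(F) ∪ FIRST(F') = { - }.
Union: FIRST(G) = { -, λ }.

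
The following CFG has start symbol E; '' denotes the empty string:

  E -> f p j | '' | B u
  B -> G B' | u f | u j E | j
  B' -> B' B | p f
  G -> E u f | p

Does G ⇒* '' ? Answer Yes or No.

Nullable nonterminals: E.
No production of G has an RHS whose symbols are all nullable, so G is not nullable.

No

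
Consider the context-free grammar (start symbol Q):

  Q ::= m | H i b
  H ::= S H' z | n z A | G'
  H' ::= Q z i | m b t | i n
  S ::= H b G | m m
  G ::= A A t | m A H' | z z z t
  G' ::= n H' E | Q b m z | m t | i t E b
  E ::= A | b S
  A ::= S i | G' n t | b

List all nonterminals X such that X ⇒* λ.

No nonterminal has an empty production or an RHS whose symbols are all nullable.

{ } (none)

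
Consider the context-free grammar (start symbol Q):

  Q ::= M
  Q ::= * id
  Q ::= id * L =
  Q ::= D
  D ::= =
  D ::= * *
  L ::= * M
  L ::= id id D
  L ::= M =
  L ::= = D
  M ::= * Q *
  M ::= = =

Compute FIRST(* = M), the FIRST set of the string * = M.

{ * }

* is a terminal; add {*} and stop.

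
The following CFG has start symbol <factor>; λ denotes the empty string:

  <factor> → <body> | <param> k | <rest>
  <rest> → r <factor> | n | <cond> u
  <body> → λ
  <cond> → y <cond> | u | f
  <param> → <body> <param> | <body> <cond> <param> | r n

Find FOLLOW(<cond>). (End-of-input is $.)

In <rest> → <cond> u: add FIRST(u) = { u }.
In <cond> → y <cond>: <cond> is at the end, add FOLLOW(<cond>) = { f, r, u, y }.
In <param> → <body> <cond> <param>: add FIRST(<param>) = { f, r, u, y }.
Union: FOLLOW(<cond>) = { f, r, u, y }.

{ f, r, u, y }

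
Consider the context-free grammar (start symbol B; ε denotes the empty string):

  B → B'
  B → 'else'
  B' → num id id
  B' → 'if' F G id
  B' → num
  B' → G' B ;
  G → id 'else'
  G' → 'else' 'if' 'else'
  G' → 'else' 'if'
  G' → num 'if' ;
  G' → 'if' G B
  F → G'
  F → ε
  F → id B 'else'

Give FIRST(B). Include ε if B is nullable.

From B → B': add FIRST(B') = { 'else', 'if', num }.
B → 'else' contributes {'else'}.
Union: FIRST(B) = { 'else', 'if', num }.

{ 'else', 'if', num }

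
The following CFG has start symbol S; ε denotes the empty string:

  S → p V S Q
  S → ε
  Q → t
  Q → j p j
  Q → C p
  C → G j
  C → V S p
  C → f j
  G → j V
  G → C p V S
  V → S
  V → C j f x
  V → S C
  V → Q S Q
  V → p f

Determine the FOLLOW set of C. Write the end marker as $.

In Q → C p: add FIRST(p) = { p }.
In G → C p V S: add FIRST(p V S) = { p }.
In V → C j f x: add FIRST(j f x) = { j }.
In V → S C: C is at the end, add FOLLOW(V) = { f, j, p, t }.
Union: FOLLOW(C) = { f, j, p, t }.

{ f, j, p, t }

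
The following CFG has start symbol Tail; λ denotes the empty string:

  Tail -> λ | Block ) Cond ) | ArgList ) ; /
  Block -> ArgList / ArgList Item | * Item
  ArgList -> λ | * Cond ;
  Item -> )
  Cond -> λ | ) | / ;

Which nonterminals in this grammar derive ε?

Directly nullable (have an λ-production): Tail, ArgList, Cond.
No other nonterminal has a production whose RHS symbols are all nullable.

{ ArgList, Cond, Tail }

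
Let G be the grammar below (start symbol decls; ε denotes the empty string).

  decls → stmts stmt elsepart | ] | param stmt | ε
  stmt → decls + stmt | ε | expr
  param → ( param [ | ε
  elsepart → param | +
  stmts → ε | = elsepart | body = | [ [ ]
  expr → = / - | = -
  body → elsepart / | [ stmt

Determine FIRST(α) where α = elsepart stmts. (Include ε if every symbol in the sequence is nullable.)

{ (, +, /, =, [, ε }

Add FIRST(elsepart)\{ε} = { (, + }; elsepart is nullable, continue.
Add FIRST(stmts)\{ε} = { (, +, /, =, [ }; stmts is nullable, continue.
Every symbol is nullable, so include ε.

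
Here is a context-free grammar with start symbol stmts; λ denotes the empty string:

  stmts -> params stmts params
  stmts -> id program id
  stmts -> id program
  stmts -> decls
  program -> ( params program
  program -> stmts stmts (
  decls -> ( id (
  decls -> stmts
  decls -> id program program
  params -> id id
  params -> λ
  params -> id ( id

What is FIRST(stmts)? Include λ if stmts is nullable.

From stmts -> params stmts params: params nullable, take FIRST(params) ∪ FIRST(stmts) = { (, id }.
stmts -> id program id contributes {id}.
stmts -> id program contributes {id}.
From stmts -> decls: add FIRST(decls) = { (, id }.
Union: FIRST(stmts) = { (, id }.

{ (, id }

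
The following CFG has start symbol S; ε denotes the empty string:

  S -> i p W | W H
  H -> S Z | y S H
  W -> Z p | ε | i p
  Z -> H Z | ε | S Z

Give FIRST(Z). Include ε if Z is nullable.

{ i, p, y, ε }

From Z -> H Z: add FIRST(H) = { i, p, y }.
Z -> ε contributes ε.
From Z -> S Z: add FIRST(S) = { i, p, y }.
Union: FIRST(Z) = { i, p, y, ε }.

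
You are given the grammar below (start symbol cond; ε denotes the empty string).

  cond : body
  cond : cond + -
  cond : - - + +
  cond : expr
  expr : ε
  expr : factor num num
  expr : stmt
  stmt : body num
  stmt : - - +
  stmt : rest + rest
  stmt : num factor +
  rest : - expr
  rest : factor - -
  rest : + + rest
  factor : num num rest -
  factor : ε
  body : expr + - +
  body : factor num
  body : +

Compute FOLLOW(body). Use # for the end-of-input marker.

{ #, +, num }

In cond : body: body is at the end, add FOLLOW(cond) = { #, + }.
In stmt : body num: add FIRST(num) = { num }.
Union: FOLLOW(body) = { #, +, num }.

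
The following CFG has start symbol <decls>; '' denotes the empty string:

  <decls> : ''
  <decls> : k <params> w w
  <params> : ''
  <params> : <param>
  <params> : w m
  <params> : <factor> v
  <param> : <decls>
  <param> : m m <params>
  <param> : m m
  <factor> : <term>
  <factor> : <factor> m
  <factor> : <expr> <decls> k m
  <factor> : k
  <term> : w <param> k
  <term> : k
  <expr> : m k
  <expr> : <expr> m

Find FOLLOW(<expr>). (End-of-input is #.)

In <factor> : <expr> <decls> k m: add FIRST(<decls> k m) = { k }.
In <expr> : <expr> m: add FIRST(m) = { m }.
Union: FOLLOW(<expr>) = { k, m }.

{ k, m }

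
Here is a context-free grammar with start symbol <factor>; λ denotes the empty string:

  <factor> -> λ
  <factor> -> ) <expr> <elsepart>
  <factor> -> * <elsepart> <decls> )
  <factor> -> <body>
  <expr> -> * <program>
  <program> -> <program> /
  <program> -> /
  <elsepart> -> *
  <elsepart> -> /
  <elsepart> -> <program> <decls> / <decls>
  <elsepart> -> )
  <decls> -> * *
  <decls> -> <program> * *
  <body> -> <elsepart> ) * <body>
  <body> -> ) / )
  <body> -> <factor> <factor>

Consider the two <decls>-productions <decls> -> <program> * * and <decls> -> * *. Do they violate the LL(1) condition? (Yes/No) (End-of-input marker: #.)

No

FIRST(<program> * *) = { / } and FIRST(* *) = { * }.
The FIRST sets are disjoint and neither alternative is nullable — no conflict.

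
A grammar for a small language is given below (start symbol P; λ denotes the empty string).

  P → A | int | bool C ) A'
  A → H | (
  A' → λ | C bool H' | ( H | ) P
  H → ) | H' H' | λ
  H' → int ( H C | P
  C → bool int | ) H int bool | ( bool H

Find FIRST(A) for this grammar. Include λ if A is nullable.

{ (, ), bool, int, λ }

From A → H: add FIRST(H) = { (, ), bool, int, λ } (including λ since H is nullable).
A → ( contributes {(}.
Union: FIRST(A) = { (, ), bool, int, λ }.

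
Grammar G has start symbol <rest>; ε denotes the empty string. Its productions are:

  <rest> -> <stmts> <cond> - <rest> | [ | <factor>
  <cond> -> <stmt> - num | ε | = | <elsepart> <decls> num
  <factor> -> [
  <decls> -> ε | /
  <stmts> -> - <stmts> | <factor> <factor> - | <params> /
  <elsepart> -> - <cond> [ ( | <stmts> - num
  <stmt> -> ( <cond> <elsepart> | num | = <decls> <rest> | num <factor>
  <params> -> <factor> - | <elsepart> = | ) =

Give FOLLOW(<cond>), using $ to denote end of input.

In <rest> -> <stmts> <cond> - <rest>: add FIRST(- <rest>) = { - }.
In <elsepart> -> - <cond> [ (: add FIRST([ () = { [ }.
In <stmt> -> ( <cond> <elsepart>: add FIRST(<elsepart>) = { ), -, [ }.
Union: FOLLOW(<cond>) = { ), -, [ }.

{ ), -, [ }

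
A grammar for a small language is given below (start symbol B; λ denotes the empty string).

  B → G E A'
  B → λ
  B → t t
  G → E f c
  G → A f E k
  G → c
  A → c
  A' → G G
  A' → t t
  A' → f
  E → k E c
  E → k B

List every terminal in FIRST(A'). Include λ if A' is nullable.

From A' → G G: add FIRST(G) = { c, k }.
A' → t t contributes {t}.
A' → f contributes {f}.
Union: FIRST(A') = { c, f, k, t }.

{ c, f, k, t }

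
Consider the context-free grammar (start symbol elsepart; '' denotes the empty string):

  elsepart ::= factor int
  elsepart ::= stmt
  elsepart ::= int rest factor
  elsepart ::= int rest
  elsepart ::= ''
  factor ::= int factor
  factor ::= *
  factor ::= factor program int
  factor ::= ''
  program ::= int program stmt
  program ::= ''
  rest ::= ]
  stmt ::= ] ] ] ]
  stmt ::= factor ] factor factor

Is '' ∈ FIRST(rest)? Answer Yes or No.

Nullable nonterminals: elsepart, factor, program.
No production of rest has an RHS whose symbols are all nullable, so rest is not nullable.

No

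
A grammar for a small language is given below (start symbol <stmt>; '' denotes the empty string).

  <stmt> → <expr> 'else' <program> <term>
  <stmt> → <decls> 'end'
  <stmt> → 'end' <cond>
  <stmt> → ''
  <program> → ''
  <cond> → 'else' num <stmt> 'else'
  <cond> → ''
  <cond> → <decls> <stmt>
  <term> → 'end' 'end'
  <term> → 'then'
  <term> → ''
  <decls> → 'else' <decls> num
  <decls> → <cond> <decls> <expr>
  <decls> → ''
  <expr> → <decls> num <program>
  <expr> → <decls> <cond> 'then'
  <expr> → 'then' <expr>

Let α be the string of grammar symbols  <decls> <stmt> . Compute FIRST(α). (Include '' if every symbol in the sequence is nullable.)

{ 'else', 'end', 'then', num, '' }

Add FIRST(<decls>)\{''} = { 'else', 'end', 'then', num }; <decls> is nullable, continue.
Add FIRST(<stmt>)\{''} = { 'else', 'end', 'then', num }; <stmt> is nullable, continue.
Every symbol is nullable, so include ''.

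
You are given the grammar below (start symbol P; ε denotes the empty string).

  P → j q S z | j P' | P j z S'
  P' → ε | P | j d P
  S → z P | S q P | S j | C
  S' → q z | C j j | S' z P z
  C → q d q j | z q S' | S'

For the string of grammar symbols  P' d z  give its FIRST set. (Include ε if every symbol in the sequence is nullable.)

Add FIRST(P')\{ε} = { j }; P' is nullable, continue.
d is a terminal; add {d} and stop.

{ d, j }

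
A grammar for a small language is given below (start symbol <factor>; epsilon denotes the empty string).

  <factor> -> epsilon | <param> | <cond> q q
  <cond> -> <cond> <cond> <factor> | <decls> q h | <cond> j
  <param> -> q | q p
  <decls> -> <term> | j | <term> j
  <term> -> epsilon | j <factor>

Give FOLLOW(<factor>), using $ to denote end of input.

{ $, j, q }

<factor> is the start symbol, so $ ∈ FOLLOW(<factor>).
In <cond> -> <cond> <cond> <factor>: <factor> is at the end, add FOLLOW(<cond>) = { j, q }.
In <term> -> j <factor>: <factor> is at the end, add FOLLOW(<term>) = { j, q }.
Union: FOLLOW(<factor>) = { $, j, q }.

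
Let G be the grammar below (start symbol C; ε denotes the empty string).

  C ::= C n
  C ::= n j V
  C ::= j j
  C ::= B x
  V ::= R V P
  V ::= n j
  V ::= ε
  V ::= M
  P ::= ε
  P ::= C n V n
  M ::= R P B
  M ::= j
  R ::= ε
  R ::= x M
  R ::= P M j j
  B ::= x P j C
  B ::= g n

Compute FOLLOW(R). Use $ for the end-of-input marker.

{ $, g, j, n, x }

In V ::= R V P: add FIRST(V P)\{ε} = { g, j, n, x }.
  Since V P is nullable, also add FOLLOW(V) = { $, g, j, n, x }.
In M ::= R P B: add FIRST(P B) = { g, j, n, x }.
Union: FOLLOW(R) = { $, g, j, n, x }.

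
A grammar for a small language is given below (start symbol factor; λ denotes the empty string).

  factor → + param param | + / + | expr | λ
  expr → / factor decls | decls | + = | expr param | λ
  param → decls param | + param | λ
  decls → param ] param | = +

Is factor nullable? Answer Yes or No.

Yes

factor has an λ-production, so factor ⇒ λ.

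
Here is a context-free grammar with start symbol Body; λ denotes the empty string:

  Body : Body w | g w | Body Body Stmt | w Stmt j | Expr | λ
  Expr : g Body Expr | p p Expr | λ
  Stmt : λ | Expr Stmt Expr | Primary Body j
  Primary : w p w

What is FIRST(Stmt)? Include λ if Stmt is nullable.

Stmt : λ contributes λ.
From Stmt : Expr Stmt Expr: Expr, Stmt, Expr nullable, take FIRST(Expr) ∪ FIRST(Stmt) ∪ FIRST(Expr) = { g, p, w }; also λ since the whole RHS is nullable.
From Stmt : Primary Body j: add FIRST(Primary) = { w }.
Union: FIRST(Stmt) = { g, p, w, λ }.

{ g, p, w, λ }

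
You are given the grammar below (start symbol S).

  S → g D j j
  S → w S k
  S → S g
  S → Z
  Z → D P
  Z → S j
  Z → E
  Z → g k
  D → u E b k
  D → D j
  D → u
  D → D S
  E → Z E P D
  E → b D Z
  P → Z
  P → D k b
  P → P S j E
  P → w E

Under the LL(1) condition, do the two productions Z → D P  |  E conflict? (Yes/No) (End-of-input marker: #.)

FIRST(D P) = { u } and FIRST(E) = { b, g, u, w }.
Both contain u, so the two alternatives are not disjoint — LL(1) conflict.

Yes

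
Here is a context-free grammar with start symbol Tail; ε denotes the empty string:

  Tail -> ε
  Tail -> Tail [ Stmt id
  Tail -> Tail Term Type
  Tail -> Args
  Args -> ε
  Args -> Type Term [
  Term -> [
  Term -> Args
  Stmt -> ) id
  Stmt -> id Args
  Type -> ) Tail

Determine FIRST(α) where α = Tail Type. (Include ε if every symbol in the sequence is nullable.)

{ ), [ }

Add FIRST(Tail)\{ε} = { ), [ }; Tail is nullable, continue.
Add FIRST(Type) = { ) }; Type is not nullable, stop.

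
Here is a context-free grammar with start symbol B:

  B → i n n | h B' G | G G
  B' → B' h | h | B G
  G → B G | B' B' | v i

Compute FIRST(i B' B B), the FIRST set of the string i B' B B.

{ i }

i is a terminal; add {i} and stop.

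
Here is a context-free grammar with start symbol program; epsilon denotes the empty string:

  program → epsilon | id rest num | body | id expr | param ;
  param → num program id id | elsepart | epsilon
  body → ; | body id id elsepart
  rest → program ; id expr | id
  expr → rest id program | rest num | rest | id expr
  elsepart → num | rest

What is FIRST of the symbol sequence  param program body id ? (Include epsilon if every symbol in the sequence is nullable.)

Add FIRST(param)\{epsilon} = { ;, id, num }; param is nullable, continue.
Add FIRST(program)\{epsilon} = { ;, id, num }; program is nullable, continue.
Add FIRST(body) = { ; }; body is not nullable, stop.

{ ;, id, num }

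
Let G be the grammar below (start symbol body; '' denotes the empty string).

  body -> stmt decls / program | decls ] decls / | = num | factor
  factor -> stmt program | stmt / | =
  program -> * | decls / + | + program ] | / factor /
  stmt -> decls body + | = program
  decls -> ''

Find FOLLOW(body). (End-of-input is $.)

body is the start symbol, so $ ∈ FOLLOW(body).
In stmt -> decls body +: add FIRST(+) = { + }.
Union: FOLLOW(body) = { $, + }.

{ $, + }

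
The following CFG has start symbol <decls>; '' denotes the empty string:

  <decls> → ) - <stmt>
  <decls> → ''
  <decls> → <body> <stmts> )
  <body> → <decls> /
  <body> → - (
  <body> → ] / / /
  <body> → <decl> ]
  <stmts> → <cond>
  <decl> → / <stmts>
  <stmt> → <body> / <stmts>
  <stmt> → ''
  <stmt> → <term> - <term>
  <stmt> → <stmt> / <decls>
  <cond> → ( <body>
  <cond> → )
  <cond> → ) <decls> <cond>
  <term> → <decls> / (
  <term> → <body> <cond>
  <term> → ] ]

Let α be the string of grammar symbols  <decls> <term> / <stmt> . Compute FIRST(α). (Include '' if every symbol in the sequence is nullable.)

{ ), -, /, ] }

Add FIRST(<decls>)\{''} = { ), -, /, ] }; <decls> is nullable, continue.
Add FIRST(<term>) = { ), -, /, ] }; <term> is not nullable, stop.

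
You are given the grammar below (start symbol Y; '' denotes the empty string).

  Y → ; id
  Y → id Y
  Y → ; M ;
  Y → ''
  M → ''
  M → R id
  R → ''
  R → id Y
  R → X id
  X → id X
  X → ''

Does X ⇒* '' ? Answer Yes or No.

Yes

X has an ''-production, so X ⇒ ''.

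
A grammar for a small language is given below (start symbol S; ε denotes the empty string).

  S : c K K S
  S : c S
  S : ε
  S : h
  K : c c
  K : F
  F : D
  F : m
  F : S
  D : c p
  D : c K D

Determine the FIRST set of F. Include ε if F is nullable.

{ c, h, m, ε }

From F : D: add FIRST(D) = { c }.
F : m contributes {m}.
From F : S: add FIRST(S) = { c, h, ε } (including ε since S is nullable).
Union: FIRST(F) = { c, h, m, ε }.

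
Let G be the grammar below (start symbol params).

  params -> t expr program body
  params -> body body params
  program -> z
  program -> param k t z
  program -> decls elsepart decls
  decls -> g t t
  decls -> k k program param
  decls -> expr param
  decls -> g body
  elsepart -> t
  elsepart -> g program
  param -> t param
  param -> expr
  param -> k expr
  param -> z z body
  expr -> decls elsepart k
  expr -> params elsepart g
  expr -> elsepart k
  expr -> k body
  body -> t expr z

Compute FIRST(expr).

{ g, k, t }

From expr -> decls elsepart k: add FIRST(decls) = { g, k, t }.
From expr -> params elsepart g: add FIRST(params) = { t }.
From expr -> elsepart k: add FIRST(elsepart) = { g, t }.
expr -> k body contributes {k}.
Union: FIRST(expr) = { g, k, t }.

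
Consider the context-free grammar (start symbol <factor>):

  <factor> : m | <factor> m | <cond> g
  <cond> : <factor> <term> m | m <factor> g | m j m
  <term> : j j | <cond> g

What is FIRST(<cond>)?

From <cond> : <factor> <term> m: add FIRST(<factor>) = { m }.
<cond> : m <factor> g contributes {m}.
<cond> : m j m contributes {m}.
Union: FIRST(<cond>) = { m }.

{ m }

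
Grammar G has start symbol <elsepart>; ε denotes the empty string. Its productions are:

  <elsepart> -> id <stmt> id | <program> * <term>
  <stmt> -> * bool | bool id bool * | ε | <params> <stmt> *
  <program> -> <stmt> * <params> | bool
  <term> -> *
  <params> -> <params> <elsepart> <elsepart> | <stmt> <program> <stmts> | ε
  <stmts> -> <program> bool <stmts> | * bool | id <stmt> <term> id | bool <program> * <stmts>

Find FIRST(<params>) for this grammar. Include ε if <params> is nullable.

{ *, bool, id, ε }

From <params> -> <params> <elsepart> <elsepart>: <params> nullable, take FIRST(<params>) ∪ FIRST(<elsepart>) = { *, bool, id }.
From <params> -> <stmt> <program> <stmts>: <stmt> nullable, take FIRST(<stmt>) ∪ FIRST(<program>) = { *, bool, id }.
<params> -> ε contributes ε.
Union: FIRST(<params>) = { *, bool, id, ε }.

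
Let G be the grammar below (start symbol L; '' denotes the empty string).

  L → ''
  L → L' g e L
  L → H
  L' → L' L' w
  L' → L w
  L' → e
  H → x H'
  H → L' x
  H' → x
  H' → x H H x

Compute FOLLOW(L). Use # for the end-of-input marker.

{ #, w }

L is the start symbol, so # ∈ FOLLOW(L).
In L → L' g e L: L is at the end, add FOLLOW(L) = { #, w }.
In L' → L w: add FIRST(w) = { w }.
Union: FOLLOW(L) = { #, w }.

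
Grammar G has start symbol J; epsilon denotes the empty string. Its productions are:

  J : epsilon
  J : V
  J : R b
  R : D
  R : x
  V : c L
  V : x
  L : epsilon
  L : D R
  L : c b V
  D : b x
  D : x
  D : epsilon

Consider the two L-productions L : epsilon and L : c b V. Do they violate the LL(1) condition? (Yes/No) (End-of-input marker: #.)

No

FIRST(epsilon) = { epsilon } and FIRST(c b V) = { c }.
The first is nullable but FOLLOW(L) = { # } is disjoint from FIRST of the second.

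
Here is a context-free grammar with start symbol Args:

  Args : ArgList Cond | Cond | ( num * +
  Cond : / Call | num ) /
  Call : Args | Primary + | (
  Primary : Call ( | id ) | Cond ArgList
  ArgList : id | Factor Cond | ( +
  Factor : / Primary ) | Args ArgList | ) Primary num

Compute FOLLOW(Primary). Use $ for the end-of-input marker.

In Call : Primary +: add FIRST(+) = { + }.
In Factor : / Primary ): add FIRST()) = { ) }.
In Factor : ) Primary num: add FIRST(num) = { num }.
Union: FOLLOW(Primary) = { ), +, num }.

{ ), +, num }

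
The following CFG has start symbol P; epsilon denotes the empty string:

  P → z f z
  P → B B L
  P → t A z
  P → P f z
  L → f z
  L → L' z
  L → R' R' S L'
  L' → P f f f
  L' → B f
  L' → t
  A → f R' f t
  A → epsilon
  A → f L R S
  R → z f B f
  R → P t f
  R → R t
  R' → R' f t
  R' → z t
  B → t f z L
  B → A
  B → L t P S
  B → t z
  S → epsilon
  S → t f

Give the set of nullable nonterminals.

{ A, B, S }

Directly nullable (have an epsilon-production): A, S.
B → A with every symbol nullable, so B is nullable.
No other nonterminal has a production whose RHS symbols are all nullable.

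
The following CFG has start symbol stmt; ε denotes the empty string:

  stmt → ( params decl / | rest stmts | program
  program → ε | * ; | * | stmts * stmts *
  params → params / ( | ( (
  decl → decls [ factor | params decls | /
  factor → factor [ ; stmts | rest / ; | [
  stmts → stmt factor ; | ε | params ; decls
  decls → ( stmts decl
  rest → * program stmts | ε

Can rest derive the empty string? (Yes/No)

Yes

rest has an ε-production, so rest ⇒ ε.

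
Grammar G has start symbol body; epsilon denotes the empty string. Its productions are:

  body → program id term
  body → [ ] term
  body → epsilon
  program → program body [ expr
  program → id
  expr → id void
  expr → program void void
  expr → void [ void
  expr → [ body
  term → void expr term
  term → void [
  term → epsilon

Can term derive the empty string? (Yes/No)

term has an epsilon-production, so term ⇒ epsilon.

Yes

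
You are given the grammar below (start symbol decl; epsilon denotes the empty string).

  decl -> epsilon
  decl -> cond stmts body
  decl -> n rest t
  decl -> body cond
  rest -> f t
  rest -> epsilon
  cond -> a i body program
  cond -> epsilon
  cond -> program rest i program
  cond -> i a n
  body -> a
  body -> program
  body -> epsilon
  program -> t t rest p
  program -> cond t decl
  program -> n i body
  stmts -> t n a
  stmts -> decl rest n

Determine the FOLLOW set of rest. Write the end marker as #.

In decl -> n rest t: add FIRST(t) = { t }.
In cond -> program rest i program: add FIRST(i program) = { i }.
In program -> t t rest p: add FIRST(p) = { p }.
In stmts -> decl rest n: add FIRST(n) = { n }.
Union: FOLLOW(rest) = { i, n, p, t }.

{ i, n, p, t }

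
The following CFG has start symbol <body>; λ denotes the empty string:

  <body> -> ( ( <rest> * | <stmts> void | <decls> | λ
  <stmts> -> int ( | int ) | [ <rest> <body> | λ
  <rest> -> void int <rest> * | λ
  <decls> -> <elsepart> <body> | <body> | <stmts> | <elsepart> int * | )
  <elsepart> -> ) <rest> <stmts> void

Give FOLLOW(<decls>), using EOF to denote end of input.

In <body> -> <decls>: <decls> is at the end, add FOLLOW(<body>) = { EOF, void }.
Union: FOLLOW(<decls>) = { EOF, void }.

{ EOF, void }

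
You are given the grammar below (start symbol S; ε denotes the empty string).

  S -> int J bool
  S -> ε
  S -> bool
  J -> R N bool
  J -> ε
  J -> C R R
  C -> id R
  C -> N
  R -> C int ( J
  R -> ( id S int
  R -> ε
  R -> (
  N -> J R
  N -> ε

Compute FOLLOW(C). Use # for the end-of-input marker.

{ (, bool, id, int }

In J -> C R R: add FIRST(R R)\{ε} = { (, bool, id, int }.
  Since R R is nullable, also add FOLLOW(J) = { (, bool, id, int }.
In R -> C int ( J: add FIRST(int ( J) = { int }.
Union: FOLLOW(C) = { (, bool, id, int }.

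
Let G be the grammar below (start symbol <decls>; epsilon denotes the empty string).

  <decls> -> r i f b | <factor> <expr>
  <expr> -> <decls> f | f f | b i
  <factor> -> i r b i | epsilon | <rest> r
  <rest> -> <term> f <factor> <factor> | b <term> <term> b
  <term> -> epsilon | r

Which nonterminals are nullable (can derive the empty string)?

{ <factor>, <term> }

Directly nullable (have an epsilon-production): <factor>, <term>.
No other nonterminal has a production whose RHS symbols are all nullable.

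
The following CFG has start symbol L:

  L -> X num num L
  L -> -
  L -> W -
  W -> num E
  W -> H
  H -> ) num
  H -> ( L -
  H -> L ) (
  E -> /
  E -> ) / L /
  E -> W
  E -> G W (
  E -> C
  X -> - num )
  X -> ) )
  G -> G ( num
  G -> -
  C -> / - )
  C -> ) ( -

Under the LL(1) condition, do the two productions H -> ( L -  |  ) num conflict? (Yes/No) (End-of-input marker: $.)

FIRST(( L -) = { ( } and FIRST() num) = { ) }.
The FIRST sets are disjoint and neither alternative is nullable — no conflict.

No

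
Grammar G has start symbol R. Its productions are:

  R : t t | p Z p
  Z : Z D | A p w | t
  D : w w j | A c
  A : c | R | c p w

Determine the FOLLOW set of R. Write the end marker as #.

R is the start symbol, so # ∈ FOLLOW(R).
In A : R: R is at the end, add FOLLOW(A) = { c, p }.
Union: FOLLOW(R) = { #, c, p }.

{ #, c, p }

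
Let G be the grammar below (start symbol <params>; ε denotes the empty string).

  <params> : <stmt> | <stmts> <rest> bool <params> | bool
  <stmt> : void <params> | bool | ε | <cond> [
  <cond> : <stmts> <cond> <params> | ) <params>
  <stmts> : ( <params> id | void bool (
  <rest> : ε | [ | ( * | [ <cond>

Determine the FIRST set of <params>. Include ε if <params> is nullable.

From <params> : <stmt>: add FIRST(<stmt>) = { (, ), bool, void, ε } (including ε since <stmt> is nullable).
From <params> : <stmts> <rest> bool <params>: add FIRST(<stmts>) = { (, void }.
<params> : bool contributes {bool}.
Union: FIRST(<params>) = { (, ), bool, void, ε }.

{ (, ), bool, void, ε }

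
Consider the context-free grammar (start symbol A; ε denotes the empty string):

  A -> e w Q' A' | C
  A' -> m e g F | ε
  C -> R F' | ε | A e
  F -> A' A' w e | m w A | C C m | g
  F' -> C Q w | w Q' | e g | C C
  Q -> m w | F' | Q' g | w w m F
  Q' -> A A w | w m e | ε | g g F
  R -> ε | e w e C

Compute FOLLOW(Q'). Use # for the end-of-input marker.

{ #, e, g, m, w }

In A -> e w Q' A': add FIRST(A')\{ε} = { m }.
  Since A' is nullable, also add FOLLOW(A) = { #, e, g, m, w }.
In F' -> w Q': Q' is at the end, add FOLLOW(F') = { #, e, g, m, w }.
In Q -> Q' g: add FIRST(g) = { g }.
Union: FOLLOW(Q') = { #, e, g, m, w }.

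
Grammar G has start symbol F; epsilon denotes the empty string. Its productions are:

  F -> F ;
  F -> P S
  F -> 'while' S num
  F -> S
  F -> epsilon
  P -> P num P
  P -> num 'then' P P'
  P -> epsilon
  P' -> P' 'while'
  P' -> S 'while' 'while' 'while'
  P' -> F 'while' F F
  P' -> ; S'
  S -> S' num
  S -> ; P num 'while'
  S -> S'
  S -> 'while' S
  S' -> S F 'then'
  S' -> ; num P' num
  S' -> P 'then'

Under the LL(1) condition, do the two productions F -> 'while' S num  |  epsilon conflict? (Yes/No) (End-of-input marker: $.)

Yes

FIRST('while' S num) = { 'while' } and FIRST(epsilon) = { epsilon }.
The second alternative is nullable and FOLLOW(F) = { $, 'then', 'while', ;, num } shares 'while' with FIRST of the first — conflict.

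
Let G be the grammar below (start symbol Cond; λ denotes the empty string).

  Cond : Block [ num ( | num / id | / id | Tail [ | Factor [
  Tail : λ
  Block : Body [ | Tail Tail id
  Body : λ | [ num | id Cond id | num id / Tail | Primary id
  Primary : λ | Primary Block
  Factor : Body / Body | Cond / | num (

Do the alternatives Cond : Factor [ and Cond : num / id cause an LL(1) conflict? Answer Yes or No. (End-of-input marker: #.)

FIRST(Factor [) = { /, [, id, num } and FIRST(num / id) = { num }.
Both contain num, so the two alternatives are not disjoint — LL(1) conflict.

Yes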